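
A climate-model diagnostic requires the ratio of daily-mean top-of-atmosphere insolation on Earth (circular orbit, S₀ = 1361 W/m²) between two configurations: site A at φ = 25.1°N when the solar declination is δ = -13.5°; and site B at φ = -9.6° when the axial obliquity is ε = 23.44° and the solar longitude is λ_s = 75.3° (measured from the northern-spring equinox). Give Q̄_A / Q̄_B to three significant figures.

Q̄_A / Q̄_B ≈ 0.900

— Configuration A (φ=+25.1°):
cos H₀ = −tan(+25.1°) tan(-13.500°) = 0.1125, H₀ = 1.4581 rad.
Bracket: H₀ sin φ sin δ + cos φ cos δ sin H₀ = 1.4581×0.42420×-0.23345 + 0.90557×0.97237×0.99366 = -0.144395 + 0.874966 = 0.730571.
Q̄ = (S₀/π) × [bracket] = (1361/π) × 0.730571 = 316.50 W/m².
— Configuration B (φ=-9.6°):
Solar declination: sin δ = sin ε · sin λ_s = sin 23.44° × sin 75.3° = 0.38477, so δ = +22.629°.
cos H₀ = −tan(-9.6°) tan(+22.629°) = 0.0705, H₀ = 1.5002 rad.
Bracket: H₀ sin φ sin δ + cos φ cos δ sin H₀ = 1.5002×-0.16677×0.38477 + 0.98600×0.92301×0.99751 = -0.096265 + 0.907822 = 0.811557.
Q̄ = (S₀/π) × [bracket] = (1361/π) × 0.811557 = 351.58 W/m².
Ratio Q̄_A / Q̄_B = 316.50 / 351.58 = 0.9002.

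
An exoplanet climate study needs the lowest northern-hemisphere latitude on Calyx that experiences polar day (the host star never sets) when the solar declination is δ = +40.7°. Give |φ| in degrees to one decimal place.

|φ| = 49.3°

Polar day requires cos H₀ = −tan φ tan δ ≤ −1, i.e. tan φ tan δ ≥ 1.
The boundary is |tan φ| · |tan δ| = 1, so |φ| = 90° − |δ| = 90° − 40.7° = 49.3° in the northern hemisphere.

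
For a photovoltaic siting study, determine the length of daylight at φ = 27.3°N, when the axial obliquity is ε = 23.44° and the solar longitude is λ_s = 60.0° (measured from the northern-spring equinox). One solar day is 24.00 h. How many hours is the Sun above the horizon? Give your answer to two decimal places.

Solar declination: sin δ = sin ε · sin λ_s = sin 23.44° × sin 60.0° = 0.34449, so δ = +20.151°.
cos H₀ = −tan φ · tan δ = −tan(+27.3°) × tan(+20.151°) = -0.1894, so H₀ = 1.7613 rad = 100.92°.
Daylight = 2H₀/(2π) × 24.00 h = (1.7613/π) × 24.00 = 13.46 h.

13.46 h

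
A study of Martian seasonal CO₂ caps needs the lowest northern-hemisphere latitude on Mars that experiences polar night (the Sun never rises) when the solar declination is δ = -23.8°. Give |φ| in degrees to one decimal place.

Polar night requires cos H₀ = −tan φ tan δ ≥ 1, i.e. tan φ tan δ ≤ −1.
The boundary is |tan φ| · |tan δ| = 1, so |φ| = 90° − |δ| = 90° − 23.8° = 66.2° in the northern hemisphere.

|φ| = 66.2°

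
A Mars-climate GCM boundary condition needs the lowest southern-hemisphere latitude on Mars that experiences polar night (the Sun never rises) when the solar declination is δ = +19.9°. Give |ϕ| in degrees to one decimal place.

Polar night requires cos h₀ = −tan ϕ tan δ ≥ 1, i.e. tan ϕ tan δ ≤ −1.
The boundary is |tan ϕ| · |tan δ| = 1, so |ϕ| = 90° − |δ| = 90° − 19.9° = 70.1° in the southern hemisphere.

|ϕ| = 70.1°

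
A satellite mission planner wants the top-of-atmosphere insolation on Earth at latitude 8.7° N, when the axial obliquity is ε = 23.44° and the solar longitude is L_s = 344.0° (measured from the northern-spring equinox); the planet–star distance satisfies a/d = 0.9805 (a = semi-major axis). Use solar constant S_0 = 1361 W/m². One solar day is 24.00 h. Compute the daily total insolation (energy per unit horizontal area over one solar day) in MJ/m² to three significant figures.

Solar declination: sin δ = sin ε · sin L_s = sin 23.44° × sin 344.0° = -0.10965, so δ = -6.295°.
cos h₀ = −tan(+8.7°) tan(-6.295°) = 0.0169, h₀ = 1.5539 rad.
Bracket: h₀ sin ϕ sin δ + cos ϕ cos δ sin h₀ = 1.5539×0.15126×-0.10965 + 0.98849×0.99397×0.99986 = -0.025772 + 0.982392 = 0.956620.
Inverse-square distance factor (a/d)² = 0.9805² = 0.961380.
Q̄ = (S_0/π) × 0.961380 × [bracket] = (1361/π) × 0.961380 × 0.956620 = 398.42 W/m².
Daily total = Q̄ × 24.00 h × 3600 s/h = 398.42 × 24.00 × 3600 / 10⁶ = 34.42 MJ/m².

34.4 MJ/m²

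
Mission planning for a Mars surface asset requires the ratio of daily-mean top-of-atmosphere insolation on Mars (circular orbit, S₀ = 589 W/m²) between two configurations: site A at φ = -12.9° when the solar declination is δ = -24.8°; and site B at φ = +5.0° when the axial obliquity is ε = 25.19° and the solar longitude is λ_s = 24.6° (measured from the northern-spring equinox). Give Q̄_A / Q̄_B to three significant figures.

Q̄_A / Q̄_B ≈ 1.03

— Configuration A (φ=-12.9°):
cos H₀ = −tan(-12.9°) tan(-24.800°) = -0.1058, H₀ = 1.6768 rad.
Bracket: H₀ sin φ sin δ + cos φ cos δ sin H₀ = 1.6768×-0.22325×-0.41945 + 0.97476×0.90778×0.99438 = 0.157019 + 0.879895 = 1.036914.
Q̄ = (S₀/π) × [bracket] = (589/π) × 1.036914 = 194.41 W/m².
— Configuration B (φ=+5.0°):
Solar declination: sin δ = sin ε · sin λ_s = sin 25.19° × sin 24.6° = 0.17718, so δ = +10.205°.
cos H₀ = −tan(+5.0°) tan(+10.205°) = -0.0158, H₀ = 1.5865 rad.
Bracket: H₀ sin φ sin δ + cos φ cos δ sin H₀ = 1.5865×0.08716×0.17718 + 0.99619×0.98418×0.99988 = 0.024500 + 0.980313 = 1.004813.
Q̄ = (S₀/π) × [bracket] = (589/π) × 1.004813 = 188.39 W/m².
Ratio Q̄_A / Q̄_B = 194.41 / 188.39 = 1.032.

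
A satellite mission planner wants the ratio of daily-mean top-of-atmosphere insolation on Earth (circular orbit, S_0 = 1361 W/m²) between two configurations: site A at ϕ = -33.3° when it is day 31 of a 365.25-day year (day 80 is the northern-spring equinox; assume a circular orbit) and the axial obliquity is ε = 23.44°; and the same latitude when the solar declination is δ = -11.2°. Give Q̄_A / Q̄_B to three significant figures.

— Configuration A (ϕ=-33.3°):
Solar longitude: L_s = 360° × (31 − 80)/365.25 = -48.296°, i.e. -48.296° + 360° = 311.704°.
sin δ = sin 23.44° × sin 311.704° = -0.29698, so δ = -17.277°.
cos h₀ = −tan(-33.3°) tan(-17.277°) = -0.2043, h₀ = 1.7765 rad.
Bracket: h₀ sin ϕ sin δ + cos ϕ cos δ sin h₀ = 1.7765×-0.54902×-0.29698 + 0.83581×0.95488×0.97891 = 0.289655 + 0.781266 = 1.070921.
Q̄ = (S_0/π) × [bracket] = (1361/π) × 1.070921 = 463.94 W/m².
— Configuration B (ϕ=-33.3°):
cos h₀ = −tan(-33.3°) tan(-11.200°) = -0.1301, h₀ = 1.7012 rad.
Bracket: h₀ sin ϕ sin δ + cos ϕ cos δ sin h₀ = 1.7012×-0.54902×-0.19423 + 0.83581×0.98096×0.99151 = 0.181409 + 0.812935 = 0.994344.
Q̄ = (S_0/π) × [bracket] = (1361/π) × 0.994344 = 430.77 W/m².
Ratio Q̄_A / Q̄_B = 463.94 / 430.77 = 1.077.

Q̄_A / Q̄_B ≈ 1.08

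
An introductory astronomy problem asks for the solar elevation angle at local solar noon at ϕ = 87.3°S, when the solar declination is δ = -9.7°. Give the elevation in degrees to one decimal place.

At local noon the hour angle is zero, so the zenith angle equals |ϕ − δ| = |-87.3° − (-9.700°)| = 77.600°.
Elevation = 90° − 77.600° = 12.4°.

12.4°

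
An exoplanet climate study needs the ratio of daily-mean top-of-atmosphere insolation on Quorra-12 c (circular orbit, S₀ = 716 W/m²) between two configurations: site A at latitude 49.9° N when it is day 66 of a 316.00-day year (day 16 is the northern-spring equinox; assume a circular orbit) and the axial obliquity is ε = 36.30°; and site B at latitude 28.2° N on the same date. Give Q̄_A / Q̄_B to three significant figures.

Q̄_A / Q̄_B ≈ 1.10

— Configuration A (φ=+49.9°):
Solar longitude: λ_s = 360° × (66 − 16)/316.00 = 56.962°.
sin δ = sin 36.30° × sin 56.962° = 0.49629, so δ = +29.755°.
cos H₀ = −tan(+49.9°) tan(+29.755°) = -0.6789, H₀ = 2.3170 rad.
Bracket: H₀ sin φ sin δ + cos φ cos δ sin H₀ = 2.3170×0.76492×0.49629 + 0.64412×0.86816×0.73426 = 0.879585 + 0.410598 = 1.290183.
Q̄ = (S₀/π) × [bracket] = (716/π) × 1.290183 = 294.05 W/m².
— Configuration B (φ=+28.2°):
cos H₀ = −tan(+28.2°) tan(+29.755°) = -0.3065, H₀ = 1.8823 rad.
Bracket: H₀ sin φ sin δ + cos φ cos δ sin H₀ = 1.8823×0.47255×0.49629 + 0.88130×0.86816×0.95186 = 0.441440 + 0.728277 = 1.169717.
Q̄ = (S₀/π) × [bracket] = (716/π) × 1.169717 = 266.59 W/m².
Ratio Q̄_A / Q̄_B = 294.05 / 266.59 = 1.103.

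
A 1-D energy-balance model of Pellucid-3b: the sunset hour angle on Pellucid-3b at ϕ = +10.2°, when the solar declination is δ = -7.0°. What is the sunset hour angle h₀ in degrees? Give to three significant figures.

h₀ = 88.7°

cos h₀ = −tan ϕ · tan δ = −tan(+10.2°) × tan(-7.000°) = 0.0221, so h₀ = 1.5487 rad = 88.73°.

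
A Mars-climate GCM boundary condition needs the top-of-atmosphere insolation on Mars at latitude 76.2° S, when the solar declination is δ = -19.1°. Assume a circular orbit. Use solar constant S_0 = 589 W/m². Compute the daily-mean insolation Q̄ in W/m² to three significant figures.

Q̄ ≈ 187 W/m²

cos h₀ = −tan(-76.2°) tan(-19.100°) = -1.4098 ≤ −1 ⇒ polar day, h₀ = π.
Bracket: h₀ sin ϕ sin δ + cos ϕ cos δ sin h₀ = 3.1416×-0.97113×-0.32722 + 0.23853×0.94495×0.00000 = 0.998316 + 0.000000 = 0.998316.
Q̄ = (S_0/π) × [bracket] = (589/π) × 0.998316 = 187.2 W/m².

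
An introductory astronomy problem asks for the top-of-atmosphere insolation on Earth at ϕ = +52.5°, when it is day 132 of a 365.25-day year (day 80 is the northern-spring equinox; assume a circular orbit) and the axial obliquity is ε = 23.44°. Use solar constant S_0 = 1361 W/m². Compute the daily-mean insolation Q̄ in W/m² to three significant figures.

Q̄ ≈ 441 W/m²

Solar longitude: L_s = 360° × (132 − 80)/365.25 = 51.253°.
sin δ = sin 23.44° × sin 51.253° = 0.31024, so δ = +18.074°.
cos h₀ = −tan(+52.5°) tan(+18.074°) = -0.4253, h₀ = 2.0101 rad.
Bracket: h₀ sin ϕ sin δ + cos ϕ cos δ sin h₀ = 2.0101×0.79335×0.31024 + 0.60876×0.95066×0.90505 = 0.494744 + 0.523774 = 1.018518.
Q̄ = (S_0/π) × [bracket] = (1361/π) × 1.018518 = 441.2 W/m².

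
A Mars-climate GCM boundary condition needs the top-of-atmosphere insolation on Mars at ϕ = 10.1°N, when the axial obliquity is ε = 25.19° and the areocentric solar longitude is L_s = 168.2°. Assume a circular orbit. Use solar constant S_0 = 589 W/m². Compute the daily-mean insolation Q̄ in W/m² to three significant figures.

sin δ = sin 25.19° × sin 168.2° = 0.08704, so δ = +4.993°.
cos h₀ = −tan(+10.1°) tan(+4.993°) = -0.0156, h₀ = 1.5864 rad.
Bracket: h₀ sin ϕ sin δ + cos ϕ cos δ sin h₀ = 1.5864×0.17537×0.08704 + 0.98450×0.99621×0.99988 = 0.024215 + 0.980651 = 1.004866.
Q̄ = (S_0/π) × [bracket] = (589/π) × 1.004866 = 188.4 W/m².

Q̄ ≈ 188 W/m²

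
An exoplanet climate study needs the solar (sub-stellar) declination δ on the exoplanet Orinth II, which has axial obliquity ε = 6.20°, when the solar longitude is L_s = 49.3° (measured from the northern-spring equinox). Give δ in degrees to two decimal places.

δ = +4.70°

sin δ = sin ε · sin L_s = sin 6.20° × sin 49.3° = 0.081878.
δ = arcsin(0.081878) = +4.70°.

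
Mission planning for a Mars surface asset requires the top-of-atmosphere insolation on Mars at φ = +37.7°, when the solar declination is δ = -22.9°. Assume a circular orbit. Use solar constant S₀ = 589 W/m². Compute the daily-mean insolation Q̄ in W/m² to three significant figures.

Q̄ ≈ 73.9 W/m²

cos H₀ = −tan(+37.7°) tan(-22.900°) = 0.3265, H₀ = 1.2382 rad.
Bracket: H₀ sin φ sin δ + cos φ cos δ sin H₀ = 1.2382×0.61153×-0.38912 + 0.79122×0.92119×0.94520 = -0.294640 + 0.688922 = 0.394282.
Q̄ = (S₀/π) × [bracket] = (589/π) × 0.394282 = 73.92 W/m².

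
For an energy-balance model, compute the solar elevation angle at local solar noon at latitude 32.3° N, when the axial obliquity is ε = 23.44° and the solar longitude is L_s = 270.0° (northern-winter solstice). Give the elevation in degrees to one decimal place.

34.3°

Solar declination: sin δ = sin ε · sin L_s = sin 23.44° × sin 270.0° = -0.39779, so δ = -23.440°.
At local noon the hour angle is zero, so the zenith angle equals |ϕ − δ| = |+32.3° − (-23.440°)| = 55.740°.
Elevation = 90° − 55.740° = 34.3°.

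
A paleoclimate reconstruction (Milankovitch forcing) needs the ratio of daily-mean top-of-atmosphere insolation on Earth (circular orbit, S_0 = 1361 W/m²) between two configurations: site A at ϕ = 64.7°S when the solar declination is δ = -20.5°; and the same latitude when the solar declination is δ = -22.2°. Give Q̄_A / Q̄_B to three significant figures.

— Configuration A (ϕ=-64.7°):
cos h₀ = −tan(-64.7°) tan(-20.500°) = -0.7910, h₀ = 2.4832 rad.
Bracket: h₀ sin ϕ sin δ + cos ϕ cos δ sin h₀ = 2.4832×-0.90408×-0.35021 + 0.42736×0.93667×0.61187 = 0.786225 + 0.244929 = 1.031154.
Q̄ = (S_0/π) × [bracket] = (1361/π) × 1.031154 = 446.72 W/m².
— Configuration B (ϕ=-64.7°):
cos h₀ = −tan(-64.7°) tan(-22.200°) = -0.8633, h₀ = 2.6126 rad.
Bracket: h₀ sin ϕ sin δ + cos ϕ cos δ sin h₀ = 2.6126×-0.90408×-0.37784 + 0.42736×0.92587×0.50465 = 0.892458 + 0.199680 = 1.092138.
Q̄ = (S_0/π) × [bracket] = (1361/π) × 1.092138 = 473.14 W/m².
Ratio Q̄_A / Q̄_B = 446.72 / 473.14 = 0.9442.

Q̄_A / Q̄_B ≈ 0.944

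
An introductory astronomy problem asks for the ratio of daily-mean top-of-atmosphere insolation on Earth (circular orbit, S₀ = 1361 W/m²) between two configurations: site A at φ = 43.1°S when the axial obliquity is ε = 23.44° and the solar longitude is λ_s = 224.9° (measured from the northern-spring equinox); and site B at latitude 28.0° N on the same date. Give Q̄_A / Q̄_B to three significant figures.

— Configuration A (φ=-43.1°):
Solar declination: sin δ = sin ε · sin λ_s = sin 23.44° × sin 224.9° = -0.28079, so δ = -16.307°.
cos H₀ = −tan(-43.1°) tan(-16.307°) = -0.2738, H₀ = 1.8481 rad.
Bracket: H₀ sin φ sin δ + cos φ cos δ sin H₀ = 1.8481×-0.68327×-0.28079 + 0.73016×0.95977×0.96180 = 0.354568 + 0.674016 = 1.028584.
Q̄ = (S₀/π) × [bracket] = (1361/π) × 1.028584 = 445.60 W/m².
— Configuration B (φ=+28.0°):
cos H₀ = −tan(+28.0°) tan(-16.307°) = 0.1556, H₀ = 1.4146 rad.
Bracket: H₀ sin φ sin δ + cos φ cos δ sin H₀ = 1.4146×0.46947×-0.28079 + 0.88295×0.95977×0.98783 = -0.186476 + 0.837116 = 0.650640.
Q̄ = (S₀/π) × [bracket] = (1361/π) × 0.650640 = 281.87 W/m².
Ratio Q̄_A / Q̄_B = 445.60 / 281.87 = 1.581.

Q̄_A / Q̄_B ≈ 1.58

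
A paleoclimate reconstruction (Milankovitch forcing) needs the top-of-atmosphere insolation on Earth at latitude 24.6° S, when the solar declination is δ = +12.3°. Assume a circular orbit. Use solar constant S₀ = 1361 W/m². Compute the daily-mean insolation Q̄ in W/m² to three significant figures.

cos H₀ = −tan(-24.6°) tan(+12.300°) = 0.0998, H₀ = 1.4708 rad.
Bracket: H₀ sin φ sin δ + cos φ cos δ sin H₀ = 1.4708×-0.41628×0.21303 + 0.90924×0.97705×0.99501 = -0.130431 + 0.883940 = 0.753509.
Q̄ = (S₀/π) × [bracket] = (1361/π) × 0.753509 = 326.4 W/m².

Q̄ ≈ 326 W/m²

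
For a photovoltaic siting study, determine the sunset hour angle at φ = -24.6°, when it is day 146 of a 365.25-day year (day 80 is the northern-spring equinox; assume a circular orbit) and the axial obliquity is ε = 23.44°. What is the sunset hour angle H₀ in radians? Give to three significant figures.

H₀ = 1.39 rad

Solar longitude: λ_s = 360° × (146 − 80)/365.25 = 65.051°.
sin δ = sin 23.44° × sin 65.051° = 0.36067, so δ = +21.141°.
cos H₀ = −tan φ · tan δ = −tan(-24.6°) × tan(+21.141°) = 0.1770, so H₀ = 1.3928 rad = 79.80°.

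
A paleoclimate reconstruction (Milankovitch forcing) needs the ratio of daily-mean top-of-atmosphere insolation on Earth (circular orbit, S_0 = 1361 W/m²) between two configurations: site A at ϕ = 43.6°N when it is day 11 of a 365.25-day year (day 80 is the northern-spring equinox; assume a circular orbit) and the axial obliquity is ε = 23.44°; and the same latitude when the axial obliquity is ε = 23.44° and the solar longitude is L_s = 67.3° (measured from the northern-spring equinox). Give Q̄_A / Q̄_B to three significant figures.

Q̄_A / Q̄_B ≈ 0.288

— Configuration A (ϕ=+43.6°):
Solar longitude: L_s = 360° × (11 − 80)/365.25 = -68.008°, i.e. -68.008° + 360° = 291.992°.
sin δ = sin 23.44° × sin 291.992° = -0.36884, so δ = -21.644°.
cos h₀ = −tan(+43.6°) tan(-21.644°) = 0.3779, h₀ = 1.1833 rad.
Bracket: h₀ sin ϕ sin δ + cos ϕ cos δ sin h₀ = 1.1833×0.68962×-0.36884 + 0.72417×0.92949×0.92585 = -0.300984 + 0.623198 = 0.322214.
Q̄ = (S_0/π) × [bracket] = (1361/π) × 0.322214 = 139.59 W/m².
— Configuration B (ϕ=+43.6°):
Solar declination: sin δ = sin ε · sin L_s = sin 23.44° × sin 67.3° = 0.36698, so δ = +21.529°.
cos h₀ = −tan(+43.6°) tan(+21.529°) = -0.3757, h₀ = 1.9559 rad.
Bracket: h₀ sin ϕ sin δ + cos ϕ cos δ sin h₀ = 1.9559×0.68962×0.36698 + 0.72417×0.93023×0.92675 = 0.494993 + 0.624300 = 1.119293.
Q̄ = (S_0/π) × [bracket] = (1361/π) × 1.119293 = 484.90 W/m².
Ratio Q̄_A / Q̄_B = 139.59 / 484.90 = 0.2879.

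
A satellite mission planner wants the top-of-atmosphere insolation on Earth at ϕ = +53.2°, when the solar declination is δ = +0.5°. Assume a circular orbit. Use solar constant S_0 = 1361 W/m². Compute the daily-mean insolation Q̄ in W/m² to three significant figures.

cos h₀ = −tan(+53.2°) tan(+0.500°) = -0.0117, h₀ = 1.5825 rad.
Bracket: h₀ sin ϕ sin δ + cos ϕ cos δ sin h₀ = 1.5825×0.80073×0.00873 + 0.59902×0.99996×0.99993 = 0.011062 + 0.598954 = 0.610016.
Q̄ = (S_0/π) × [bracket] = (1361/π) × 0.610016 = 264.3 W/m².

Q̄ ≈ 264 W/m²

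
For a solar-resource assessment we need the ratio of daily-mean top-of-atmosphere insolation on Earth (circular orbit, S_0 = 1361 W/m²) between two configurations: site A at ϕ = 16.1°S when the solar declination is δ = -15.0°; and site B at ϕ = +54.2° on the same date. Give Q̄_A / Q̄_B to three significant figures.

Q̄_A / Q̄_B ≈ 3.80

— Configuration A (ϕ=-16.1°):
cos h₀ = −tan(-16.1°) tan(-15.000°) = -0.0773, h₀ = 1.6482 rad.
Bracket: h₀ sin ϕ sin δ + cos ϕ cos δ sin h₀ = 1.6482×-0.27731×-0.25882 + 0.96078×0.96593×0.99700 = 0.118297 + 0.925262 = 1.043559.
Q̄ = (S_0/π) × [bracket] = (1361/π) × 1.043559 = 452.09 W/m².
— Configuration B (ϕ=+54.2°):
cos h₀ = −tan(+54.2°) tan(-15.000°) = 0.3715, h₀ = 1.1901 rad.
Bracket: h₀ sin ϕ sin δ + cos ϕ cos δ sin h₀ = 1.1901×0.81106×-0.25882 + 0.58496×0.96593×0.92842 = -0.249824 + 0.524586 = 0.274762.
Q̄ = (S_0/π) × [bracket] = (1361/π) × 0.274762 = 119.03 W/m².
Ratio Q̄_A / Q̄_B = 452.09 / 119.03 = 3.798.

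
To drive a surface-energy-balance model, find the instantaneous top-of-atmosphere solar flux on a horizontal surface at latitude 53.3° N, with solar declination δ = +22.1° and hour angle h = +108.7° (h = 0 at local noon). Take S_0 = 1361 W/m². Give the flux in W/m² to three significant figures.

169 W/m²

cos θ_z = sin ϕ sin δ + cos ϕ cos δ cos h = 0.301647 + -0.177529 = 0.124118.
Flux = S_0 · cos θ_z = 1361 × 0.124118 = 168.9 W/m².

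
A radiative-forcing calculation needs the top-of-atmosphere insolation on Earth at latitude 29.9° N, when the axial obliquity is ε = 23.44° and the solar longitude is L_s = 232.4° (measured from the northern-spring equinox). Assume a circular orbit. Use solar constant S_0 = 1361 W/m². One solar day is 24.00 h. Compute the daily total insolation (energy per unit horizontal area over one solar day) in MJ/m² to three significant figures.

22.1 MJ/m²

Solar declination: sin δ = sin ε · sin L_s = sin 23.44° × sin 232.4° = -0.31516, so δ = -18.371°.
cos h₀ = −tan(+29.9°) tan(-18.371°) = 0.1910, h₀ = 1.3787 rad.
Bracket: h₀ sin ϕ sin δ + cos ϕ cos δ sin h₀ = 1.3787×0.49849×-0.31516 + 0.86690×0.94904×0.98160 = -0.216599 + 0.807585 = 0.590986.
Q̄ = (S_0/π) × [bracket] = (1361/π) × 0.590986 = 256.03 W/m².
Daily total = Q̄ × 24.00 h × 3600 s/h = 256.03 × 24.00 × 3600 / 10⁶ = 22.12 MJ/m².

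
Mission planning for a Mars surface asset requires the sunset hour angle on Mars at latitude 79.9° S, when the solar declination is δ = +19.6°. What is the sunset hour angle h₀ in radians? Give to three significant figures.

cos h₀ = −tan ϕ · tan δ = 1.9990 ≥ 1, so the Sun never rises (polar night) and h₀ = 0.

h₀ = 0.00 rad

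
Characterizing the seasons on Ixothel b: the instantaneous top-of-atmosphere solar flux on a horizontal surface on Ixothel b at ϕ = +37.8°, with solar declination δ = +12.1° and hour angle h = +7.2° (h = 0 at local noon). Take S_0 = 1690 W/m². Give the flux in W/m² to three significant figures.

cos θ_z = sin ϕ sin δ + cos ϕ cos δ cos h = 0.128477 + 0.766508 = 0.894985.
Flux = S_0 · cos θ_z = 1690 × 0.894985 = 1513 W/m².

1.51e+03 W/m²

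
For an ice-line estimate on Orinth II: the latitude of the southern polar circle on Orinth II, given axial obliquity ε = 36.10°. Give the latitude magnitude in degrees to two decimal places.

The polar circle is the lowest latitude that experiences at least one full rotation of continuous darkness at the northern-summer solstice; it lies at |φ| = 90° − ε = 90° − 36.10° = 53.90°.

53.90°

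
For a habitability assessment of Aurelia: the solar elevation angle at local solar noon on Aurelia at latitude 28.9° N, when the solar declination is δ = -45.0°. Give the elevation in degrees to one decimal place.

At local noon the hour angle is zero, so the zenith angle equals |φ − δ| = |+28.9° − (-45.000°)| = 73.900°.
Elevation = 90° − 73.900° = 16.1°.

16.1°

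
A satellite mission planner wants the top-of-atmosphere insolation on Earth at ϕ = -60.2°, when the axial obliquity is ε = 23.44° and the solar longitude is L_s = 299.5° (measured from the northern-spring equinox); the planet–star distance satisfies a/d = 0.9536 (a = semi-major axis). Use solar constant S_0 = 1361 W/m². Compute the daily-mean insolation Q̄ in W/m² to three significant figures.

Q̄ ≈ 409 W/m²

Solar declination: sin δ = sin ε · sin L_s = sin 23.44° × sin 299.5° = -0.34622, so δ = -20.256°.
cos h₀ = −tan(-60.2°) tan(-20.256°) = -0.6444, h₀ = 2.2710 rad.
Bracket: h₀ sin ϕ sin δ + cos ϕ cos δ sin h₀ = 2.2710×-0.86777×-0.34622 + 0.49697×0.93815×0.76470 = 0.682298 + 0.356528 = 1.038826.
Inverse-square distance factor (a/d)² = 0.9536² = 0.909353.
Q̄ = (S_0/π) × 0.909353 × [bracket] = (1361/π) × 0.909353 × 1.038826 = 409.2 W/m².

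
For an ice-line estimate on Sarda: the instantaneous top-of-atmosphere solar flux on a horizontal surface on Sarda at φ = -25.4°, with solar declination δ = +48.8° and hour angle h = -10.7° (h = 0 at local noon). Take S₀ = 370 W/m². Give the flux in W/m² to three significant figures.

cos θ_z = sin φ sin δ + cos φ cos δ cos h = -0.322737 + 0.584672 = 0.261935.
Flux = S₀ · cos θ_z = 370 × 0.261935 = 96.92 W/m².

96.9 W/m²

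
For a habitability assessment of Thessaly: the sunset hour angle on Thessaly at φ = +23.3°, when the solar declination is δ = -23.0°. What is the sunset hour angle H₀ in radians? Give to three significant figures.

H₀ = 1.39 rad

cos H₀ = −tan φ · tan δ = −tan(+23.3°) × tan(-23.000°) = 0.1828, so H₀ = 1.3870 rad = 79.47°.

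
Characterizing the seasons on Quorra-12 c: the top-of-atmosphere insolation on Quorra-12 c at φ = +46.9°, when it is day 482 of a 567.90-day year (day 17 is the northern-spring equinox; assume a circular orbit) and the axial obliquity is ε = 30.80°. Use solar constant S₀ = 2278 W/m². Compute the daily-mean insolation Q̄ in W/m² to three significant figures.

Q̄ ≈ 123 W/m²

Solar longitude: λ_s = 360° × (482 − 17)/567.90 = 294.770°.
sin δ = sin 30.80° × sin 294.770° = -0.46493, so δ = -27.706°.
cos H₀ = −tan(+46.9°) tan(-27.706°) = 0.5612, H₀ = 0.9750 rad.
Bracket: H₀ sin φ sin δ + cos φ cos δ sin H₀ = 0.9750×0.73016×-0.46493 + 0.68327×0.88535×0.82769 = -0.330986 + 0.500697 = 0.169711.
Q̄ = (S₀/π) × [bracket] = (2278/π) × 0.169711 = 123.1 W/m².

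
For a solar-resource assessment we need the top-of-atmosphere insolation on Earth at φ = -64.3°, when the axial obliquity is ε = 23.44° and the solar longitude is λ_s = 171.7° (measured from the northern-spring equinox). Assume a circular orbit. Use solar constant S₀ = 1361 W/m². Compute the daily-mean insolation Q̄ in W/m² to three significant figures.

Solar declination: sin δ = sin ε · sin λ_s = sin 23.44° × sin 171.7° = 0.05742, so δ = +3.292°.
cos H₀ = −tan(-64.3°) tan(+3.292°) = 0.1195, H₀ = 1.4510 rad.
Bracket: H₀ sin φ sin δ + cos φ cos δ sin H₀ = 1.4510×-0.90108×0.05742 + 0.43366×0.99835×0.99283 = -0.075075 + 0.429840 = 0.354765.
Q̄ = (S₀/π) × [bracket] = (1361/π) × 0.354765 = 153.7 W/m².

Q̄ ≈ 154 W/m²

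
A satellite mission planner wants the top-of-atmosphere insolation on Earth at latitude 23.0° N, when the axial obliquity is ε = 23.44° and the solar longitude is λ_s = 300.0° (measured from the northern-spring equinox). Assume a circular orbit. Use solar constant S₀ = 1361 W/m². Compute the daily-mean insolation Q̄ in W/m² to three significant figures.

Q̄ ≈ 287 W/m²

Solar declination: sin δ = sin ε · sin λ_s = sin 23.44° × sin 300.0° = -0.34449, so δ = -20.151°.
cos H₀ = −tan(+23.0°) tan(-20.151°) = 0.1558, H₀ = 1.4144 rad.
Bracket: H₀ sin φ sin δ + cos φ cos δ sin H₀ = 1.4144×0.39073×-0.34449 + 0.92050×0.93879×0.98779 = -0.190382 + 0.853605 = 0.663223.
Q̄ = (S₀/π) × [bracket] = (1361/π) × 0.663223 = 287.3 W/m².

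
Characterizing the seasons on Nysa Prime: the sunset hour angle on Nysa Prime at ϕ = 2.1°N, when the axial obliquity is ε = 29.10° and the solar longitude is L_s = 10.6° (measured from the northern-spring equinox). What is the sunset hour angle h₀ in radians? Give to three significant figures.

Solar declination: sin δ = sin ε · sin L_s = sin 29.10° × sin 10.6° = 0.08946, so δ = +5.133°.
cos h₀ = −tan ϕ · tan δ = −tan(+2.1°) × tan(+5.133°) = -0.0033, so h₀ = 1.5741 rad = 90.19°.

h₀ = 1.57 rad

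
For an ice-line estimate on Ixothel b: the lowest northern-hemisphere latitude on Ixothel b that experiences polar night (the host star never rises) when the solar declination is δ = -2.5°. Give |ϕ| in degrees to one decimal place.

Polar night requires cos h₀ = −tan ϕ tan δ ≥ 1, i.e. tan ϕ tan δ ≤ −1.
The boundary is |tan ϕ| · |tan δ| = 1, so |ϕ| = 90° − |δ| = 90° − 2.5° = 87.5° in the northern hemisphere.

|ϕ| = 87.5°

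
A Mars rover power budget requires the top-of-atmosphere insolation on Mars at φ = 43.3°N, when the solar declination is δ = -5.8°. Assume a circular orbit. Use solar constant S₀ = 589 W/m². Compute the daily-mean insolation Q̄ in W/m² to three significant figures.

Q̄ ≈ 116 W/m²

cos H₀ = −tan(+43.3°) tan(-5.800°) = 0.0957, H₀ = 1.4749 rad.
Bracket: H₀ sin φ sin δ + cos φ cos δ sin H₀ = 1.4749×0.68582×-0.10106 + 0.72777×0.99488×0.99541 = -0.102224 + 0.720720 = 0.618496.
Q̄ = (S₀/π) × [bracket] = (589/π) × 0.618496 = 116.0 W/m².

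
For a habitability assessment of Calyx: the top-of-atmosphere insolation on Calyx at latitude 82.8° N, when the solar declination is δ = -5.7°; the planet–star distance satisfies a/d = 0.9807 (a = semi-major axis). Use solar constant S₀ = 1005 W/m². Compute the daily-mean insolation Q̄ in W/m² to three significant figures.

cos H₀ = −tan(+82.8°) tan(-5.700°) = 0.7901, H₀ = 0.6598 rad.
Bracket: H₀ sin φ sin δ + cos φ cos δ sin H₀ = 0.6598×0.99211×-0.09932 + 0.12533×0.99506×0.61297 = -0.065014 + 0.076444 = 0.011430.
Inverse-square distance factor (a/d)² = 0.9807² = 0.961772.
Q̄ = (S₀/π) × 0.961772 × [bracket] = (1005/π) × 0.961772 × 0.011430 = 3.517 W/m².

Q̄ ≈ 3.52 W/m²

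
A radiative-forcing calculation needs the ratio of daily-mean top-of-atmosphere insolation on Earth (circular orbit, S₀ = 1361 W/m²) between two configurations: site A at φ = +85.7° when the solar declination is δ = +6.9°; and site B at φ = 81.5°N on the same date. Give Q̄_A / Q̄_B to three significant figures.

Q̄_A / Q̄_B ≈ 0.978

— Configuration A (φ=+85.7°):
cos H₀ = −tan(+85.7°) tan(+6.900°) = -1.6094 ≤ −1 ⇒ polar day, H₀ = π.
Bracket: H₀ sin φ sin δ + cos φ cos δ sin H₀ = 3.1416×0.99719×0.12014 + 0.07498×0.99276×0.00000 = 0.376371 + 0.000000 = 0.376371.
Q̄ = (S₀/π) × [bracket] = (1361/π) × 0.376371 = 163.05 W/m².
— Configuration B (φ=+81.5°):
cos H₀ = −tan(+81.5°) tan(+6.900°) = -0.8097, H₀ = 2.5145 rad.
Bracket: H₀ sin φ sin δ + cos φ cos δ sin H₀ = 2.5145×0.98902×0.12014 + 0.14781×0.99276×0.58682 = 0.298775 + 0.086110 = 0.384885.
Q̄ = (S₀/π) × [bracket] = (1361/π) × 0.384885 = 166.74 W/m².
Ratio Q̄_A / Q̄_B = 163.05 / 166.74 = 0.9779.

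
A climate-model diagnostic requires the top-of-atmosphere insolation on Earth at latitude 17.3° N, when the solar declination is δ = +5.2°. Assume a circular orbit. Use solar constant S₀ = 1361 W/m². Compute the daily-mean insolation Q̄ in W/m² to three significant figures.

cos H₀ = −tan(+17.3°) tan(+5.200°) = -0.0283, H₀ = 1.5991 rad.
Bracket: H₀ sin φ sin δ + cos φ cos δ sin H₀ = 1.5991×0.29737×0.09063 + 0.95476×0.99588×0.99960 = 0.043097 + 0.950446 = 0.993543.
Q̄ = (S₀/π) × [bracket] = (1361/π) × 0.993543 = 430.4 W/m².

Q̄ ≈ 430 W/m²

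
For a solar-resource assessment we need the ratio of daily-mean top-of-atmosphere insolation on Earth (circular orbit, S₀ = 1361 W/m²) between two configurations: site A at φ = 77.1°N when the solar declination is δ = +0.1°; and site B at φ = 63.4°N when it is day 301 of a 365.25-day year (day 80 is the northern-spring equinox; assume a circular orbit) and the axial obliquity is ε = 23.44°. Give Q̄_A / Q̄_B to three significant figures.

— Configuration A (φ=+77.1°):
cos H₀ = −tan(+77.1°) tan(+0.100°) = -0.0076, H₀ = 1.5784 rad.
Bracket: H₀ sin φ sin δ + cos φ cos δ sin H₀ = 1.5784×0.97476×0.00175 + 0.22325×1.00000×0.99997 = 0.002692 + 0.223243 = 0.225935.
Q̄ = (S₀/π) × [bracket] = (1361/π) × 0.225935 = 97.880 W/m².
— Configuration B (φ=+63.4°):
Solar longitude: λ_s = 360° × (301 − 80)/365.25 = 217.823°.
sin δ = sin 23.44° × sin 217.823° = -0.24394, so δ = -14.119°.
cos H₀ = −tan(+63.4°) tan(-14.119°) = 0.5023, H₀ = 1.0445 rad.
Bracket: H₀ sin φ sin δ + cos φ cos δ sin H₀ = 1.0445×0.89415×-0.24394 + 0.44776×0.96979×0.86469 = -0.227825 + 0.375477 = 0.147652.
Q̄ = (S₀/π) × [bracket] = (1361/π) × 0.147652 = 63.966 W/m².
Ratio Q̄_A / Q̄_B = 97.880 / 63.966 = 1.530.

Q̄_A / Q̄_B ≈ 1.53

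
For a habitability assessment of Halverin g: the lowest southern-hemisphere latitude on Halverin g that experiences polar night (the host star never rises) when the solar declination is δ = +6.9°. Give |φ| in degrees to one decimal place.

|φ| = 83.1°

Polar night requires cos H₀ = −tan φ tan δ ≥ 1, i.e. tan φ tan δ ≤ −1.
The boundary is |tan φ| · |tan δ| = 1, so |φ| = 90° − |δ| = 90° − 6.9° = 83.1° in the southern hemisphere.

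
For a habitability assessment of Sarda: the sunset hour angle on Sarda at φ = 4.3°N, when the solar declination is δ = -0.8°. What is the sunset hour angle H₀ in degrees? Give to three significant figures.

H₀ = 89.9°

cos H₀ = −tan φ · tan δ = −tan(+4.3°) × tan(-0.800°) = 0.0010, so H₀ = 1.5697 rad = 89.94°.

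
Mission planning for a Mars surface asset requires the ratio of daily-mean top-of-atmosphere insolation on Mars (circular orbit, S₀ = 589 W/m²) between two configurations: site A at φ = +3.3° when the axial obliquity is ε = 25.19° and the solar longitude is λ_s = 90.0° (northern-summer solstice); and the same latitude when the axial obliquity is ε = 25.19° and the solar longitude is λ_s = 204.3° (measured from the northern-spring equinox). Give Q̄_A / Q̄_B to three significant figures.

Q̄_A / Q̄_B ≈ 0.974

— Configuration A (φ=+3.3°):
Solar declination: sin δ = sin ε · sin λ_s = sin 25.19° × sin 90.0° = 0.42562, so δ = +25.190°.
cos H₀ = −tan(+3.3°) tan(+25.190°) = -0.0271, H₀ = 1.5979 rad.
Bracket: H₀ sin φ sin δ + cos φ cos δ sin H₀ = 1.5979×0.05756×0.42562 + 0.99834×0.90490×0.99963 = 0.039146 + 0.903064 = 0.942210.
Q̄ = (S₀/π) × [bracket] = (589/π) × 0.942210 = 176.65 W/m².
— Configuration B (φ=+3.3°):
Solar declination: sin δ = sin ε · sin λ_s = sin 25.19° × sin 204.3° = -0.17515, so δ = -10.087°.
cos H₀ = −tan(+3.3°) tan(-10.087°) = 0.0103, H₀ = 1.5605 rad.
Bracket: H₀ sin φ sin δ + cos φ cos δ sin H₀ = 1.5605×0.05756×-0.17515 + 0.99834×0.98454×0.99995 = -0.015732 + 0.982857 = 0.967125.
Q̄ = (S₀/π) × [bracket] = (589/π) × 0.967125 = 181.32 W/m².
Ratio Q̄_A / Q̄_B = 176.65 / 181.32 = 0.9742.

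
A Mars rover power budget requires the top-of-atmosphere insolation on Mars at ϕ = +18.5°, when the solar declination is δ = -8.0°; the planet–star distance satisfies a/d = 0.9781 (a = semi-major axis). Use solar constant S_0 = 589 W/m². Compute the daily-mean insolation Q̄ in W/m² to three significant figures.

Q̄ ≈ 156 W/m²

cos h₀ = −tan(+18.5°) tan(-8.000°) = 0.0470, h₀ = 1.5238 rad.
Bracket: h₀ sin ϕ sin δ + cos ϕ cos δ sin h₀ = 1.5238×0.31730×-0.13917 + 0.94832×0.99027×0.99889 = -0.067289 + 0.938050 = 0.870761.
Inverse-square distance factor (a/d)² = 0.9781² = 0.956680.
Q̄ = (S_0/π) × 0.956680 × [bracket] = (589/π) × 0.956680 × 0.870761 = 156.2 W/m².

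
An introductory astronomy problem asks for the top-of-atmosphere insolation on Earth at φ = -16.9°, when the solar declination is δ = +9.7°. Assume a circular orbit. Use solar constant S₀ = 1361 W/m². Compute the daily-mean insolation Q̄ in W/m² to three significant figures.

Q̄ ≈ 376 W/m²

cos H₀ = −tan(-16.9°) tan(+9.700°) = 0.0519, H₀ = 1.5188 rad.
Bracket: H₀ sin φ sin δ + cos φ cos δ sin H₀ = 1.5188×-0.29070×0.16849 + 0.95681×0.98570×0.99865 = -0.074391 + 0.941854 = 0.867463.
Q̄ = (S₀/π) × [bracket] = (1361/π) × 0.867463 = 375.8 W/m².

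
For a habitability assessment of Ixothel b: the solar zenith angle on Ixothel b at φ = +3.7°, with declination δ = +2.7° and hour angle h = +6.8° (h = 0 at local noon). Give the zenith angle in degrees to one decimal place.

θ_z = 6.9°

cos θ_z = sin φ sin δ + cos φ cos δ cos h = 0.003040 + 0.989796 = 0.992836.
θ_z = arccos(0.992836) = 6.9°.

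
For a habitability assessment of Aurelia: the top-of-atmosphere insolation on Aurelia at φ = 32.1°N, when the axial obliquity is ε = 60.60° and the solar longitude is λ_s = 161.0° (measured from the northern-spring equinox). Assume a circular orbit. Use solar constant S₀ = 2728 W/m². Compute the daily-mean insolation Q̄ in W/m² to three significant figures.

Solar declination: sin δ = sin ε · sin λ_s = sin 60.60° × sin 161.0° = 0.28364, so δ = +16.478°.
cos H₀ = −tan(+32.1°) tan(+16.478°) = -0.1855, H₀ = 1.7574 rad.
Bracket: H₀ sin φ sin δ + cos φ cos δ sin H₀ = 1.7574×0.53140×0.28364 + 0.84712×0.95893×0.98264 = 0.264886 + 0.798227 = 1.063113.
Q̄ = (S₀/π) × [bracket] = (2728/π) × 1.063113 = 923.2 W/m².

Q̄ ≈ 923 W/m²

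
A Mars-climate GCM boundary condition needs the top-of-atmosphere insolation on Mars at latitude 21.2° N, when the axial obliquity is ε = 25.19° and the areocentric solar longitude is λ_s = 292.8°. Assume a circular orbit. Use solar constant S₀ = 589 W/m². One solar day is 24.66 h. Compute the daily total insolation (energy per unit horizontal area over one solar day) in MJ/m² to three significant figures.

10.8 MJ/m²

sin δ = sin 25.19° × sin 292.8° = -0.39236, so δ = -23.102°.
cos H₀ = −tan(+21.2°) tan(-23.102°) = 0.1655, H₀ = 1.4046 rad.
Bracket: H₀ sin φ sin δ + cos φ cos δ sin H₀ = 1.4046×0.36162×-0.39236 + 0.93232×0.91981×0.98622 = -0.199292 + 0.845740 = 0.646448.
Q̄ = (S₀/π) × [bracket] = (589/π) × 0.646448 = 121.20 W/m².
Daily total = Q̄ × 24.66 h × 3600 s/h = 121.20 × 24.66 × 3600 / 10⁶ = 10.76 MJ/m².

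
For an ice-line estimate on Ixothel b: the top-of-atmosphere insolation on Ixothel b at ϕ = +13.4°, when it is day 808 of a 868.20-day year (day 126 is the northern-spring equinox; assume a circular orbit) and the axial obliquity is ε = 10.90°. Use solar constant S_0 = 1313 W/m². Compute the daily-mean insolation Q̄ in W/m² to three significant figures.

Solar longitude: L_s = 360° × (808 − 126)/868.20 = 282.792°.
sin δ = sin 10.90° × sin 282.792° = -0.18440, so δ = -10.626°.
cos h₀ = −tan(+13.4°) tan(-10.626°) = 0.0447, h₀ = 1.5261 rad.
Bracket: h₀ sin ϕ sin δ + cos ϕ cos δ sin h₀ = 1.5261×0.23175×-0.18440 + 0.97278×0.98285×0.99900 = -0.065217 + 0.955141 = 0.889924.
Q̄ = (S_0/π) × [bracket] = (1313/π) × 0.889924 = 371.9 W/m².

Q̄ ≈ 372 W/m²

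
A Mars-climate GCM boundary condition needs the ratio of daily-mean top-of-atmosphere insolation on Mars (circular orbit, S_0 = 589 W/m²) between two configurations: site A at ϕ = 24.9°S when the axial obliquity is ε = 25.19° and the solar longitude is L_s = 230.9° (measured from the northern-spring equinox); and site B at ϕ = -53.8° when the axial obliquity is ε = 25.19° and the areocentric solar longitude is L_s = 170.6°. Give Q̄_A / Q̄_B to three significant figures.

— Configuration A (ϕ=-24.9°):
Solar declination: sin δ = sin ε · sin L_s = sin 25.19° × sin 230.9° = -0.33030, so δ = -19.287°.
cos h₀ = −tan(-24.9°) tan(-19.287°) = -0.1624, h₀ = 1.7340 rad.
Bracket: h₀ sin ϕ sin δ + cos ϕ cos δ sin h₀ = 1.7340×-0.42104×-0.33030 + 0.90704×0.94388×0.98672 = 0.241147 + 0.844767 = 1.085914.
Q̄ = (S_0/π) × [bracket] = (589/π) × 1.085914 = 203.59 W/m².
— Configuration B (ϕ=-53.8°):
sin δ = sin 25.19° × sin 170.6° = 0.06952, so δ = +3.986°.
cos h₀ = −tan(-53.8°) tan(+3.986°) = 0.0952, h₀ = 1.4754 rad.
Bracket: h₀ sin ϕ sin δ + cos ϕ cos δ sin h₀ = 1.4754×-0.80696×0.06952 + 0.59061×0.99758×0.99546 = -0.082770 + 0.586506 = 0.503736.
Q̄ = (S_0/π) × [bracket] = (589/π) × 0.503736 = 94.443 W/m².
Ratio Q̄_A / Q̄_B = 203.59 / 94.443 = 2.156.

Q̄_A / Q̄_B ≈ 2.16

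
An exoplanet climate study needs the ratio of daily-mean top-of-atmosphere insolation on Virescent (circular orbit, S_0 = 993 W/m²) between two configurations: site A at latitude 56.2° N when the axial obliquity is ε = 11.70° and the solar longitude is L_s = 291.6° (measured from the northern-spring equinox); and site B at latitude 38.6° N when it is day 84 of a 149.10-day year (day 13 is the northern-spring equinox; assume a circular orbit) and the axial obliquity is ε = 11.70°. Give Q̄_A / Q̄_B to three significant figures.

— Configuration A (ϕ=+56.2°):
Solar declination: sin δ = sin ε · sin L_s = sin 11.70° × sin 291.6° = -0.18855, so δ = -10.868°.
cos h₀ = −tan(+56.2°) tan(-10.868°) = 0.2868, h₀ = 1.2799 rad.
Bracket: h₀ sin ϕ sin δ + cos ϕ cos δ sin h₀ = 1.2799×0.83098×-0.18855 + 0.55630×0.98206×0.95799 = -0.200536 + 0.523369 = 0.322833.
Q̄ = (S_0/π) × [bracket] = (993/π) × 0.322833 = 102.04 W/m².
— Configuration B (ϕ=+38.6°):
Solar longitude: L_s = 360° × (84 − 13)/149.10 = 171.429°.
sin δ = sin 11.70° × sin 171.429° = 0.03022, so δ = +1.732°.
cos h₀ = −tan(+38.6°) tan(+1.732°) = -0.0241, h₀ = 1.5949 rad.
Bracket: h₀ sin ϕ sin δ + cos ϕ cos δ sin h₀ = 1.5949×0.62388×0.03022 + 0.78152×0.99954×0.99971 = 0.030070 + 0.780934 = 0.811004.
Q̄ = (S_0/π) × [bracket] = (993/π) × 0.811004 = 256.34 W/m².
Ratio Q̄_A / Q̄_B = 102.04 / 256.34 = 0.3981.

Q̄_A / Q̄_B ≈ 0.398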